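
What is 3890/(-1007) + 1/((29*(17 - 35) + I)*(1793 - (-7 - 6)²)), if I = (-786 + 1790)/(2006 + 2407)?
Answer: -14546243867411/3765568920176 ≈ -3.8630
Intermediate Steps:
I = 1004/4413 ≈ 0.22751
3890/(-1007) + 1/((29*(17 - 35) + I)*(1793 - (-7 - 6)²)) = 3890/(-1007) + 1/((29*(17 - 35) + 1004/4413)*(1793 - (-7 - 6)²)) = 3890*(-1/1007) + 1/((29*(-18) + 1004/4413)*(1793 - 1*(-13)²)) = -3890/1007 + 1/((-522 + 1004/4413)*(1793 - 1*169)) = -3890/1007 + 1/((-2302582/4413)*(1793 - 169)) = -3890/1007 - 4413/2302582/1624 = -3890/1007 - 4413/2302582*1/1624 = -3890/1007 - 4413/3739393168 = -14546243867411/3765568920176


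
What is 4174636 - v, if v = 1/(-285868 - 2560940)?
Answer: 11884387161889/2846808 ≈ 4.1746e+6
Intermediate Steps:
v = -1/2846808 (v = 1/(-2846808) = -1/2846808 ≈ -3.5127e-7)
4174636 - v = 4174636 - 1*(-1/2846808) = 4174636 + 1/2846808 = 11884387161889/2846808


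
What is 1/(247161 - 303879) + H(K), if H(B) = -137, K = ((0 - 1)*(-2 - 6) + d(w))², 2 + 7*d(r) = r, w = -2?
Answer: -7770367/56718 ≈ -137.00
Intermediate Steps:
d(r) = -2/7 + r/7
K = 2704/49 (K = ((0 - 1)*(-2 - 6) + (-2/7 + (⅐)*(-2)))² = (-1*(-8) + (-2/7 - 2/7))² = (8 - 4/7)² = (52/7)² = 2704/49 ≈ 55.184)
1/(247161 - 303879) + H(K) = 1/(247161 - 303879) - 137 = 1/(-56718) - 137 = -1/56718 - 137 = -7770367/56718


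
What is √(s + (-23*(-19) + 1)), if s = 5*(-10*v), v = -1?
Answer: 2*√122 ≈ 22.091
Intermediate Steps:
s = 50 (s = 5*(-10*(-1)) = 5*10 = 50)
√(s + (-23*(-19) + 1)) = √(50 + (-23*(-19) + 1)) = √(50 + (437 + 1)) = √(50 + 438) = √488 = 2*√122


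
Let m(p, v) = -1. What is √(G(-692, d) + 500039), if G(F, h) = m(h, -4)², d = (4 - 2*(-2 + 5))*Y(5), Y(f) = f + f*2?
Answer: 6*√13890 ≈ 707.13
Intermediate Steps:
Y(f) = 3*f (Y(f) = f + 2*f = 3*f)
d = -30 (d = (4 - 2*(-2 + 5))*(3*5) = (4 - 2*3)*15 = (4 - 6)*15 = -2*15 = -30)
G(F, h) = 1 (G(F, h) = (-1)² = 1)
√(G(-692, d) + 500039) = √(1 + 500039) = √500040 = 6*√13890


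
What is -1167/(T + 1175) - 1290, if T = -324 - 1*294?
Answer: -719697/557 ≈ -1292.1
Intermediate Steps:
T = -618 (T = -324 - 294 = -618)
-1167/(T + 1175) - 1290 = -1167/(-618 + 1175) - 1290 = -1167/557 - 1290 = -719697/557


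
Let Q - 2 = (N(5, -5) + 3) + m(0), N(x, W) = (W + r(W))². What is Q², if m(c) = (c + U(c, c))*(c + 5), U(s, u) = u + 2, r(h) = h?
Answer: 13225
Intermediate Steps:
U(s, u) = 2 + u
N(x, W) = 4*W² (N(x, W) = (W + W)² = (2*W)² = 4*W²)
m(c) = (2 + 2*c)*(5 + c) (m(c) = (c + (2 + c))*(c + 5) = (2 + 2*c)*(5 + c))
Q = 115 (Q = 2 + ((4*(-5)² + 3) + (10 + 2*0² + 12*0)) = 2 + ((4*25 + 3) + (10 + 2*0 + 0)) = 2 + ((100 + 3) + (10 + 0 + 0)) = 2 + (103 + 10) = 2 + 113 = 115)
Q² = 115² = 13225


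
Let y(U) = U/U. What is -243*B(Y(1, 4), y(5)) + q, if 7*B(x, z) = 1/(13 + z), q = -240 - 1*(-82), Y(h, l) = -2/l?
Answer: -15727/98 ≈ -160.48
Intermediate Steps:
y(U) = 1
q = -158 (q = -240 + 82 = -158)
B(x, z) = 1/(7*(13 + z))
-243*B(Y(1, 4), y(5)) + q = -243/(7*(13 + 1)) - 158 = -243/(7*14) - 158 = -243*1/98 - 158 = -243/98 - 158 = -15727/98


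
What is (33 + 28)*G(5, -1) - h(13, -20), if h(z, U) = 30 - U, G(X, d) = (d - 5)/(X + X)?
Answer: -433/5 ≈ -86.600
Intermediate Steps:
G(X, d) = (-5 + d)/(2*X) (G(X, d) = (-5 + d)/((2*X)) = (-5 + d)*(1/(2*X)) = (-5 + d)/(2*X))
(33 + 28)*G(5, -1) - h(13, -20) = (33 + 28)*((½)*(-5 - 1)/5) - (30 - 1*(-20)) = 61*((½)*(⅕)*(-6)) - (30 + 20) = 61*(-⅗) - 1*50 = -183/5 - 50 = -433/5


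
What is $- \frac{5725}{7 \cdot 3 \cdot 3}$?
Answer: $- \frac{5725}{63} \approx -90.873$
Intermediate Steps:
$- \frac{5725}{7 \cdot 3 \cdot 3} = - \frac{5725}{21 \cdot 3} = - \frac{5725}{63}$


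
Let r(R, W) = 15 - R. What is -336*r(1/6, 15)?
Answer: -4984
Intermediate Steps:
-336*r(1/6, 15) = -336*(15 - 1/6) = -336*(15 - 1*⅙) = -336*(15 - ⅙) = -336*89/6 = -4984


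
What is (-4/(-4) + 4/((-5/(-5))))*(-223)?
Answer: -1115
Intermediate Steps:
(-4/(-4) + 4/((-5/(-5))))*(-223) = (-4*(-¼) + 4/((-5*(-⅕))))*(-223) = (1 + 4/1)*(-223) = (1 + 4*1)*(-223) = (1 + 4)*(-223) = 5*(-223) = -1115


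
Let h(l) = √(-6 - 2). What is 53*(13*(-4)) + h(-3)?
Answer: -2756 + 2*I*√2 ≈ -2756.0 + 2.8284*I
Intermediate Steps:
h(l) = 2*I*√2 (h(l) = √(-8) = 2*I*√2)
53*(13*(-4)) + h(-3) = 53*(13*(-4)) + 2*I*√2 = 53*(-52) + 2*I*√2 = -2756 + 2*I*√2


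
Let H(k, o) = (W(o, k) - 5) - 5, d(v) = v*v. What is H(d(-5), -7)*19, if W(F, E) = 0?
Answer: -190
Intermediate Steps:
d(v) = v²
H(k, o) = -10 (H(k, o) = (0 - 5) - 5 = -5 - 5 = -10)
H(d(-5), -7)*19 = -10*19 = -190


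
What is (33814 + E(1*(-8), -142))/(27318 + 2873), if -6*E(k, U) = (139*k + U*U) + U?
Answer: 13141/12939 ≈ 1.0156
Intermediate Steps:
E(k, U) = -139*k/6 - U/6 - U**2/6 (E(k, U) = -((139*k + U*U) + U)/6 = -((139*k + U**2) + U)/6 = -((U**2 + 139*k) + U)/6 = -(U + U**2 + 139*k)/6 = -139*k/6 - U/6 - U**2/6)
(33814 + E(1*(-8), -142))/(27318 + 2873) = (33814 + (-139*(-8)/6 - 1/6*(-142) - 1/6*(-142)**2))/(27318 + 2873) = (33814 + (-139/6*(-8) + 71/3 - 1/6*20164))/30191 = (33814 + (556/3 + 71/3 - 10082/3))*(1/30191) = (33814 - 9455/3)*(1/30191) = (91987/3)*(1/30191) = 13141/12939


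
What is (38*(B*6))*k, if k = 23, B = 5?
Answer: 26220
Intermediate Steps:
(38*(B*6))*k = (38*(5*6))*23 = (38*30)*23 = 1140*23 = 26220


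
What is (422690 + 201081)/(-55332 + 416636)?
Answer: 623771/361304 ≈ 1.7264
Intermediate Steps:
(422690 + 201081)/(-55332 + 416636) = 623771/361304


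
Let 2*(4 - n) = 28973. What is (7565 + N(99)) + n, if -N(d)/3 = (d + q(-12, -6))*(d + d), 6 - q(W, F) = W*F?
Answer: -53039/2 ≈ -26520.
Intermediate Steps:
q(W, F) = 6 - F*W (q(W, F) = 6 - W*F = 6 - F*W)
N(d) = -6*d*(-66 + d) (N(d) = -3*(d + (6 - 1*(-6)*(-12)))*(d + d) = -3*(d + (6 - 72))*2*d = -3*(d - 66)*2*d = -3*(-66 + d)*2*d = -6*d*(-66 + d))
n = -28965/2 (n = 4 - ½*28973 = 4 - 28973/2 = -28965/2 ≈ -14483.)
(7565 + N(99)) + n = (7565 + 6*99*(66 - 1*99)) - 28965/2 = (7565 + 6*99*(66 - 99)) - 28965/2 = (7565 + 6*99*(-33)) - 28965/2 = (7565 - 19602) - 28965/2 = -12037 - 28965/2 = -53039/2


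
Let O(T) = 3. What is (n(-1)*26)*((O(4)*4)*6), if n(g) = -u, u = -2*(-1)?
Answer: -3744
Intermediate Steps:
u = 2
n(g) = -2 (n(g) = -1*2 = -2)
(n(-1)*26)*((O(4)*4)*6) = (-2*26)*((3*4)*6) = -624*6 = -52*72 = -3744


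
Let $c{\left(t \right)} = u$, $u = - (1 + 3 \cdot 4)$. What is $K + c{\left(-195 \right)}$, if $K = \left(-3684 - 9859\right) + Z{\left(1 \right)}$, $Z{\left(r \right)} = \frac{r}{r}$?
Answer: $-13555$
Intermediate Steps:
$Z{\left(r \right)} = 1$
$u = -13$ ($u = - (1 + 12) = \left(-1\right) 13 = -13$)
$c{\left(t \right)} = -13$
$K = -13542$ ($K = \left(-3684 - 9859\right) + 1 = -13543 + 1 = -13542$)
$K + c{\left(-195 \right)} = -13542 - 13 = -13555$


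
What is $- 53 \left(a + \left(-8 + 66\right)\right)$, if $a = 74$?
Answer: $-6996$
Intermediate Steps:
$- 53 \left(a + \left(-8 + 66\right)\right) = - 53 \left(74 + \left(-8 + 66\right)\right) = - 53 \left(74 + 58\right) = \left(-53\right) 132 = -6996$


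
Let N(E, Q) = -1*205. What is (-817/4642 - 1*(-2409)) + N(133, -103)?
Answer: 10230151/4642 ≈ 2203.8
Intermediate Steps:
N(E, Q) = -205
(-817/4642 - 1*(-2409)) + N(133, -103) = (-817/4642 - 1*(-2409)) - 205 = (-817*1/4642 + 2409) - 205 = (-817/4642 + 2409) - 205 = 11181761/4642 - 205 = 10230151/4642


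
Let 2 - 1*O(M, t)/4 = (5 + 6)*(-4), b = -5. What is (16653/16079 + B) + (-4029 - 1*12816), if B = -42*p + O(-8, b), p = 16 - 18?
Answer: -38074990/2297 ≈ -16576.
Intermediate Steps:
p = -2
O(M, t) = 184 (O(M, t) = 8 - 4*(5 + 6)*(-4) = 8 - 44*(-4) = 8 - 4*(-44) = 8 + 176 = 184)
B = 268 (B = -42*(-2) + 184 = 84 + 184 = 268)
(16653/16079 + B) + (-4029 - 1*12816) = (16653/16079 + 268) + (-4029 - 1*12816) = (16653*(1/16079) + 268) + (-4029 - 12816) = (2379/2297 + 268) - 16845 = 617975/2297 - 16845 = -38074990/2297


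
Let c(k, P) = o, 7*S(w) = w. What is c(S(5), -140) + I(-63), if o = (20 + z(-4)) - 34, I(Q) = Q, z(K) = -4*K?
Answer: -61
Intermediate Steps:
S(w) = w/7
o = 2 (o = (20 - 4*(-4)) - 34 = (20 + 16) - 34 = 36 - 34 = 2)
c(k, P) = 2
c(S(5), -140) + I(-63) = 2 - 63 = -61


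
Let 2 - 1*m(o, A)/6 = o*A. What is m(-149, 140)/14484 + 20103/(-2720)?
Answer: 241647/193120 ≈ 1.2513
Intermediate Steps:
m(o, A) = 12 - 6*A*o (m(o, A) = 12 - 6*o*A = 12 - 6*A*o)
m(-149, 140)/14484 + 20103/(-2720) = (12 - 6*140*(-149))/14484 + 20103/(-2720) = (12 + 125160)*(1/14484) + 20103*(-1/2720) = 125172*(1/14484) - 20103/2720 = 10431/1207 - 20103/2720 = 241647/193120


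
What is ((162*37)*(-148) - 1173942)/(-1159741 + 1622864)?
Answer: -2061054/463123 ≈ -4.4503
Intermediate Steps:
((162*37)*(-148) - 1173942)/(-1159741 + 1622864) = (5994*(-148) - 1173942)/463123 = (-887112 - 1173942)*(1/463123) = -2061054*1/463123 = -2061054/463123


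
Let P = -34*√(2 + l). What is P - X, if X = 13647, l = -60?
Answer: -13647 - 34*I*√58 ≈ -13647.0 - 258.94*I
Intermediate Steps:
P = -34*I*√58 (P = -34*√(2 - 60) = -34*I*√58 ≈ -258.94*I)
P - X = -34*I*√58 - 1*13647 = -34*I*√58 - 13647 = -13647 - 34*I*√58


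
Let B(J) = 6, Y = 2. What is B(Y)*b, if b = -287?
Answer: -1722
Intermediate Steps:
B(Y)*b = 6*(-287) = -1722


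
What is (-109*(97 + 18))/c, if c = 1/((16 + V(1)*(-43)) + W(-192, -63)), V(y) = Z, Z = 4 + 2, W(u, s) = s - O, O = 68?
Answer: 4675555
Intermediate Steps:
W(u, s) = -68 + s (W(u, s) = s - 1*68 = s - 68 = -68 + s)
Z = 6
V(y) = 6
c = -1/373 (c = 1/((16 + 6*(-43)) + (-68 - 63)) = 1/((16 - 258) - 131) = 1/(-242 - 131) = 1/(-373) = -1/373 ≈ -0.0026810)
(-109*(97 + 18))/c = (-109*(97 + 18))/(-1/373) = -109*115*(-373) = -12535*(-373) = 4675555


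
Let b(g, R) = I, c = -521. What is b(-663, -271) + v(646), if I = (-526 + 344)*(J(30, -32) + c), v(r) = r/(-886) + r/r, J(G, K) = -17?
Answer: 43376908/443 ≈ 97916.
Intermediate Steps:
v(r) = 1 - r/886 (v(r) = r*(-1/886) + 1 = -r/886 + 1 = 1 - r/886)
I = 97916 (I = (-526 + 344)*(-17 - 521) = -182*(-538) = 97916)
b(g, R) = 97916
b(-663, -271) + v(646) = 97916 + (1 - 1/886*646) = 97916 + (1 - 323/443) = 97916 + 120/443 = 43376908/443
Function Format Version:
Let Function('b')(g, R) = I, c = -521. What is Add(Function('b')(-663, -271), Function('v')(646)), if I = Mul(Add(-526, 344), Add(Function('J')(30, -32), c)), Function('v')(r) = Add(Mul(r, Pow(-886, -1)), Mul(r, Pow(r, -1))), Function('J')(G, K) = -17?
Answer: Rational(43376908, 443) ≈ 97916.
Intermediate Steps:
Function('v')(r) = Add(1, Mul(Rational(-1, 886), r)) (Function('v')(r) = Add(Mul(r, Rational(-1, 886)), 1) = Add(Mul(Rational(-1, 886), r), 1) = Add(1, Mul(Rational(-1, 886), r)))
I = 97916 (I = Mul(Add(-526, 344), Add(-17, -521)) = Mul(-182, -538) = 97916)
Function('b')(g, R) = 97916
Add(Function('b')(-663, -271), Function('v')(646)) = Add(97916, Add(1, Mul(Rational(-1, 886), 646))) = Add(97916, Add(1, Rational(-323, 443))) = Add(97916, Rational(120, 443)) = Rational(43376908, 443)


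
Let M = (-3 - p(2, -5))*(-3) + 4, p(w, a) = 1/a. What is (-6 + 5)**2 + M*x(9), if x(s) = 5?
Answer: 63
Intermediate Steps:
M = 62/5 (M = (-3 - 1/(-5))*(-3) + 4 = (-3 - 1*(-1/5))*(-3) + 4 = (-3 + 1/5)*(-3) + 4 = -14/5*(-3) + 4 = 42/5 + 4 = 62/5 ≈ 12.400)
(-6 + 5)**2 + M*x(9) = (-6 + 5)**2 + (62/5)*5 = (-1)**2 + 62 = 1 + 62 = 63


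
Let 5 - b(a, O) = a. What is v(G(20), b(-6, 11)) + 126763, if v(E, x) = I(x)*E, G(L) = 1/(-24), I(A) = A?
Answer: 3042301/24 ≈ 1.2676e+5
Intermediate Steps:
b(a, O) = 5 - a
G(L) = -1/24
v(E, x) = E*x (v(E, x) = x*E = E*x)
v(G(20), b(-6, 11)) + 126763 = -(5 - 1*(-6))/24 + 126763 = -(5 + 6)/24 + 126763 = -1/24*11 + 126763 = -11/24 + 126763 = 3042301/24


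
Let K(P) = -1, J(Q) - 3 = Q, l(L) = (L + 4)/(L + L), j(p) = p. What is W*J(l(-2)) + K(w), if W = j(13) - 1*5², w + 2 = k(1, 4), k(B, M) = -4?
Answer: -31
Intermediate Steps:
l(L) = (4 + L)/(2*L) (l(L) = (4 + L)/((2*L)) = (4 + L)*(1/(2*L)) = (4 + L)/(2*L))
J(Q) = 3 + Q
w = -6 (w = -2 - 4 = -6)
W = -12 (W = 13 - 1*5² = 13 - 1*25 = 13 - 25 = -12)
W*J(l(-2)) + K(w) = -12*(3 + (½)*(4 - 2)/(-2)) - 1 = -12*(3 + (½)*(-½)*2) - 1 = -12*(3 - ½) - 1 = -12*5/2 - 1 = -30 - 1 = -31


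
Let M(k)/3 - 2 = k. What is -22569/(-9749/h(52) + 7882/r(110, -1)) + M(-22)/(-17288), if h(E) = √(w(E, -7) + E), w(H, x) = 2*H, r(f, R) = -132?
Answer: -164658005446377/74119490937710 + 79869140703*√39/17149350055 ≈ 26.863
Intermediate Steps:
h(E) = √3*√E (h(E) = √(2*E + E) = √(3*E) = √3*√E)
M(k) = 6 + 3*k
-22569/(-9749/h(52) + 7882/r(110, -1)) + M(-22)/(-17288) = -22569/(-9749*√39/78 + 7882/(-132)) + (6 + 3*(-22))/(-17288) = -22569/(-9749*√39/78 + 7882*(-1/132)) + (6 - 66)*(-1/17288) = -22569/(-9749*√39/78 - 3941/66) - 60*(-1/17288) = -22569/(-9749*√39/78 - 3941/66) + 15/4322 = -22569/(-3941/66 - 9749*√39/78) + 15/4322 = 15/4322 - 22569/(-3941/66 - 9749*√39/78)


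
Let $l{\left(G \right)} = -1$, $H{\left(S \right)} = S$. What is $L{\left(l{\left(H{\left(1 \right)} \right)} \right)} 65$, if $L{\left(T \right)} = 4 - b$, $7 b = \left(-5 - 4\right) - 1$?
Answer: $\frac{2470}{7} \approx 352.86$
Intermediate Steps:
$b = - \frac{10}{7}$ ($b = \frac{\left(-5 - 4\right) - 1}{7} = \frac{-9 - 1}{7} = \frac{1}{7} \left(-10\right) = - \frac{10}{7} \approx -1.4286$)
$L{\left(T \right)} = \frac{38}{7}$ ($L{\left(T \right)} = 4 - - \frac{10}{7} = 4 + \frac{10}{7} = \frac{38}{7}$)
$L{\left(l{\left(H{\left(1 \right)} \right)} \right)} 65 = \frac{38}{7} \cdot 65 = \frac{2470}{7}$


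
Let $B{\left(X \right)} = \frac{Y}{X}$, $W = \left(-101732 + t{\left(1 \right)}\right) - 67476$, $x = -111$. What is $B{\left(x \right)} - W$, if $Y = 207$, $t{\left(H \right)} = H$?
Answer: $\frac{6260590}{37} \approx 1.6921 \cdot 10^{5}$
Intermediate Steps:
$W = -169207$ ($W = \left(-101732 + 1\right) - 67476 = -101731 - 67476 = -169207$)
$B{\left(X \right)} = \frac{207}{X}$
$B{\left(x \right)} - W = \frac{207}{-111} - -169207 = 207 \left(- \frac{1}{111}\right) + 169207 = - \frac{69}{37} + 169207 = \frac{6260590}{37}$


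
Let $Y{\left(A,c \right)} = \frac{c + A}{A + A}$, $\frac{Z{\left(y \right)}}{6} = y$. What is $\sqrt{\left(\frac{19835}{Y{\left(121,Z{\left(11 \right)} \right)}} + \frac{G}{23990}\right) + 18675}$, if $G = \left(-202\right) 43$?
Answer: $\frac{4 \sqrt{115241248833485}}{203915} \approx 210.58$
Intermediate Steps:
$Z{\left(y \right)} = 6 y$
$Y{\left(A,c \right)} = \frac{A + c}{2 A}$
$G = -8686$
$\sqrt{\left(\frac{19835}{Y{\left(121,Z{\left(11 \right)} \right)}} + \frac{G}{23990}\right) + 18675} = \sqrt{\left(\frac{19835}{\frac{1}{2} \cdot \frac{1}{121} \left(121 + 6 \cdot 11\right)} - \frac{8686}{23990}\right) + 18675} = \sqrt{\left(\frac{19835}{\frac{1}{2} \cdot \frac{1}{121} \left(121 + 66\right)} - \frac{4343}{11995}\right) + 18675} = \sqrt{\left(\frac{19835}{\frac{1}{2} \cdot \frac{1}{121} \cdot 187} - \frac{4343}{11995}\right) + 18675} = \sqrt{\left(\frac{19835}{\frac{17}{22}} - \frac{4343}{11995}\right) + 18675} = \sqrt{\left(19835 \cdot \frac{22}{17} - \frac{4343}{11995}\right) + 18675} = \sqrt{\left(\frac{436370}{17} - \frac{4343}{11995}\right) + 18675} = \sqrt{\frac{5234184319}{203915} + 18675} = \sqrt{\frac{9042296944}{203915}} = \frac{4 \sqrt{115241248833485}}{203915}$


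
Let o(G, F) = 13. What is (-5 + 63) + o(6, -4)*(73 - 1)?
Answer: 994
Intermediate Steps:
(-5 + 63) + o(6, -4)*(73 - 1) = (-5 + 63) + 13*(73 - 1) = 58 + 13*72 = 58 + 936 = 994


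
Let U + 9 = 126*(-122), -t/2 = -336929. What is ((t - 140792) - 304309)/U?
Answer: -228757/15381 ≈ -14.873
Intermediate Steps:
t = 673858 (t = -2*(-336929) = 673858)
U = -15381 (U = -9 + 126*(-122) = -9 - 15372 = -15381)
((t - 140792) - 304309)/U = ((673858 - 140792) - 304309)/(-15381) = (533066 - 304309)*(-1/15381) = 228757*(-1/15381) = -228757/15381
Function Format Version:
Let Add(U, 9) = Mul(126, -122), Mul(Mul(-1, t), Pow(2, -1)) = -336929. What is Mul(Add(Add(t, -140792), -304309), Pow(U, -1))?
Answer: Rational(-228757, 15381) ≈ -14.873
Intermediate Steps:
t = 673858 (t = Mul(-2, -336929) = 673858)
U = -15381 (U = Add(-9, Mul(126, -122)) = Add(-9, -15372) = -15381)
Mul(Add(Add(t, -140792), -304309), Pow(U, -1)) = Mul(Add(Add(673858, -140792), -304309), Pow(-15381, -1)) = Mul(Add(533066, -304309), Rational(-1, 15381)) = Mul(228757, Rational(-1, 15381)) = Rational(-228757, 15381)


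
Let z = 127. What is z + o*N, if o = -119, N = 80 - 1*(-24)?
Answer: -12249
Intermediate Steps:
N = 104 (N = 80 + 24 = 104)
z + o*N = 127 - 119*104 = 127 - 12376 = -12249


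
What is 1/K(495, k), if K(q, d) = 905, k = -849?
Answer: 1/905 ≈ 0.0011050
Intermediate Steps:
1/K(495, k) = 1/905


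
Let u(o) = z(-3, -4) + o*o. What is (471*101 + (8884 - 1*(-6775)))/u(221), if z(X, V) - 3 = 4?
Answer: 31615/24424 ≈ 1.2944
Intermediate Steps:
z(X, V) = 7 (z(X, V) = 3 + 4 = 7)
u(o) = 7 + o² (u(o) = 7 + o*o = 7 + o²)
(471*101 + (8884 - 1*(-6775)))/u(221) = (471*101 + (8884 - 1*(-6775)))/(7 + 221²) = (47571 + (8884 + 6775))/(7 + 48841) = (47571 + 15659)/48848 = 63230*(1/48848) = 31615/24424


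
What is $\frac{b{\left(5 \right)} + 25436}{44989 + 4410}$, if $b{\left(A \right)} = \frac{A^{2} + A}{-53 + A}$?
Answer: $\frac{29069}{56456} \approx 0.5149$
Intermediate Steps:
$b{\left(A \right)} = \frac{A + A^{2}}{-53 + A}$
$\frac{b{\left(5 \right)} + 25436}{44989 + 4410} = \frac{\frac{5 \left(1 + 5\right)}{-53 + 5} + 25436}{44989 + 4410} = \frac{5 \frac{1}{-48} \cdot 6 + 25436}{49399} = \left(5 \left(- \frac{1}{48}\right) 6 + 25436\right) \frac{1}{49399} = \left(- \frac{5}{8} + 25436\right) \frac{1}{49399} = \frac{203483}{8} \cdot \frac{1}{49399} = \frac{29069}{56456}$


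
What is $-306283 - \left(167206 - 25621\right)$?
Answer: $-447868$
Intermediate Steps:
$-306283 - \left(167206 - 25621\right) = -306283 - 141585 = -447868$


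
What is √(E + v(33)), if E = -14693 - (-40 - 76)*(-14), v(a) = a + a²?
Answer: I*√15195 ≈ 123.27*I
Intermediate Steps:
E = -16317 (E = -14693 - (-116)*(-14) = -14693 - 1*1624 = -14693 - 1624 = -16317)
√(E + v(33)) = √(-16317 + 33*(1 + 33)) = √(-16317 + 33*34) = √(-16317 + 1122) = √(-15195) = I*√15195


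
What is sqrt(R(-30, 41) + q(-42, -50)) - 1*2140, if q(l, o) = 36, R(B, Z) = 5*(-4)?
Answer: -2136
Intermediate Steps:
R(B, Z) = -20
sqrt(R(-30, 41) + q(-42, -50)) - 1*2140 = sqrt(-20 + 36) - 1*2140 = sqrt(16) - 2140 = 4 - 2140 = -2136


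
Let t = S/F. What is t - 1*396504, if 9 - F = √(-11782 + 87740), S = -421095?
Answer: -30081744153/75877 + 421095*√75958/75877 ≈ -3.9492e+5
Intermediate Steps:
F = 9 - √75958 (F = 9 - √(-11782 + 87740) = 9 - √75958 ≈ -266.60)
t = -421095/(9 - √75958) ≈ 1579.5
t - 1*396504 = (3789855/75877 + 421095*√75958/75877) - 1*396504 = (3789855/75877 + 421095*√75958/75877) - 396504 = -30081744153/75877 + 421095*√75958/75877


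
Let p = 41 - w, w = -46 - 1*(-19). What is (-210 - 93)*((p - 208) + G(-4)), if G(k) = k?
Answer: 43632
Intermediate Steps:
w = -27 (w = -46 + 19 = -27)
p = 68 (p = 41 - 1*(-27) = 41 + 27 = 68)
(-210 - 93)*((p - 208) + G(-4)) = (-210 - 93)*((68 - 208) - 4) = -303*(-140 - 4) = -303*(-144) = 43632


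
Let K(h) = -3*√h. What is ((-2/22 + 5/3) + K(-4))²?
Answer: -36500/1089 - 208*I/11 ≈ -33.517 - 18.909*I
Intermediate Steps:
((-2/22 + 5/3) + K(-4))² = ((-2/22 + 5/3) - 6*I)² = ((-2*1/22 + 5*(⅓)) - 6*I)² = ((-1/11 + 5/3) - 6*I)² = (52/33 - 6*I)²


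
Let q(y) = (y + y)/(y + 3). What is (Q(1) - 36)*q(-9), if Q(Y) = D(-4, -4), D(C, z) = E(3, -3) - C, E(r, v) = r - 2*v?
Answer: -69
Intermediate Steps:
D(C, z) = 9 - C (D(C, z) = (3 - 2*(-3)) - C = (3 + 6) - C = 9 - C)
Q(Y) = 13 (Q(Y) = 9 - 1*(-4) = 9 + 4 = 13)
q(y) = 2*y/(3 + y) (q(y) = (2*y)/(3 + y) = 2*y/(3 + y))
(Q(1) - 36)*q(-9) = (13 - 36)*(2*(-9)/(3 - 9)) = -46*(-9)/(-6) = -46*(-9)*(-1)/6 = -23*3 = -69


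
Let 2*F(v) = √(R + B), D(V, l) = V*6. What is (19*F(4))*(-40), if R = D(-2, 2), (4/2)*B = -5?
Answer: -190*I*√58 ≈ -1447.0*I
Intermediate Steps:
D(V, l) = 6*V
B = -5/2 (B = (½)*(-5) = -5/2 ≈ -2.5000)
R = -12 (R = 6*(-2) = -12)
F(v) = I*√58/4 (F(v) = √(-12 - 5/2)/2 = √(-29/2)/2 = (I*√58/2)/2 = I*√58/4)
(19*F(4))*(-40) = (19*(I*√58/4))*(-40) = (19*I*√58/4)*(-40) = -190*I*√58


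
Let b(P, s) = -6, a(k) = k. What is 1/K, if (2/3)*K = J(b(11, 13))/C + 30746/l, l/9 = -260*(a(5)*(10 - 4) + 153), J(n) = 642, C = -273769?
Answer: -39077787060/4346109457 ≈ -8.9914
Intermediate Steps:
l = -428220 (l = 9*(-260*(5*(10 - 4) + 153)) = 9*(-260*(5*6 + 153)) = 9*(-260*(30 + 153)) = 9*(-260*183) = 9*(-47580) = -428220)
K = -4346109457/39077787060 (K = 3*(642/(-273769) + 30746/(-428220))/2 = 3*(642*(-1/273769) + 30746*(-1/428220))/2 = 3*(-642/273769 - 15373/214110)/2 = (3/2)*(-4346109457/58616680590) = -4346109457/39077787060 ≈ -0.11122)
1/K = 1/(-4346109457/39077787060) = -39077787060/4346109457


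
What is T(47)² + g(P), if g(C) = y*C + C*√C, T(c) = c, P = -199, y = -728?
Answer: 147081 - 199*I*√199 ≈ 1.4708e+5 - 2807.2*I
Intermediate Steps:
g(C) = C^(3/2) - 728*C (g(C) = -728*C + C*√C = -728*C + C^(3/2) = C^(3/2) - 728*C)
T(47)² + g(P) = 47² + ((-199)^(3/2) - 728*(-199)) = 2209 + (-199*I*√199 + 144872) = 2209 + (144872 - 199*I*√199) = 147081 - 199*I*√199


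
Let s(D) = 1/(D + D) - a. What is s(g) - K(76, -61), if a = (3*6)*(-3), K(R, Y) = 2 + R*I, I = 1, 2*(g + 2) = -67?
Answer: -1705/71 ≈ -24.014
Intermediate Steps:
g = -71/2 (g = -2 + (1/2)*(-67) = -2 - 67/2 = -71/2 ≈ -35.500)
K(R, Y) = 2 + R (K(R, Y) = 2 + R*1 = 2 + R)
a = -54 (a = 18*(-3) = -54)
s(D) = 54 + 1/(2*D) (s(D) = 1/(D + D) - 1*(-54) = 1/(2*D) + 54 = 54 + 1/(2*D))
s(g) - K(76, -61) = (54 + 1/(2*(-71/2))) - (2 + 76) = (54 + (1/2)*(-2/71)) - 1*78 = (54 - 1/71) - 78 = 3833/71 - 78 = -1705/71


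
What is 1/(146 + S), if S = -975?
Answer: -1/829 ≈ -0.0012063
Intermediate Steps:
1/(146 + S) = 1/(146 - 975) = 1/(-829) = -1/829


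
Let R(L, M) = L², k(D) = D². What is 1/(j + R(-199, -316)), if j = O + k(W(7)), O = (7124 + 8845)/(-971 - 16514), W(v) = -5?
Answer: 17485/692844641 ≈ 2.5237e-5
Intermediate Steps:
O = -15969/17485 (O = 15969/(-17485) = 15969*(-1/17485) = -15969/17485 ≈ -0.91330)
j = 421156/17485 (j = -15969/17485 + (-5)² = -15969/17485 + 25 = 421156/17485 ≈ 24.087)
1/(j + R(-199, -316)) = 1/(421156/17485 + (-199)²) = 1/(421156/17485 + 39601) = 1/(692844641/17485) = 17485/692844641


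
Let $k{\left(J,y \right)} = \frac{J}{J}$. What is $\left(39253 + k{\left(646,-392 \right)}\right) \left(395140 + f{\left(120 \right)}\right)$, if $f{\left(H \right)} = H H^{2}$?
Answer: $83341737560$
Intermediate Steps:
$k{\left(J,y \right)} = 1$
$f{\left(H \right)} = H^{3}$
$\left(39253 + k{\left(646,-392 \right)}\right) \left(395140 + f{\left(120 \right)}\right) = \left(39253 + 1\right) \left(395140 + 120^{3}\right) = 39254 \left(395140 + 1728000\right) = 39254 \cdot 2123140 = 83341737560$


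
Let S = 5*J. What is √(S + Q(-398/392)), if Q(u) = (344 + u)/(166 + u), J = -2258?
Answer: I*√1311507895465/10779 ≈ 106.24*I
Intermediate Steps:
S = -11290 (S = 5*(-2258) = -11290)
Q(u) = (344 + u)/(166 + u)
√(S + Q(-398/392)) = √(-11290 + (344 - 398/392)/(166 - 398/392)) = √(-11290 + (344 - 398*1/392)/(166 - 398*1/392)) = √(-11290 + (344 - 199/196)/(166 - 199/196)) = √(-11290 + (67225/196)/(32337/196)) = √(-11290 + (196/32337)*(67225/196)) = √(-11290 + 67225/32337) = √(-365017505/32337) = I*√1311507895465/10779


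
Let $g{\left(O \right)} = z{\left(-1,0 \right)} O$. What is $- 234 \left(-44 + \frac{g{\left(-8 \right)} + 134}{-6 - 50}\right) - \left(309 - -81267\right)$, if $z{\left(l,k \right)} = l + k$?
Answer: $- \frac{989613}{14} \approx -70687.0$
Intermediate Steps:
$z{\left(l,k \right)} = k + l$
$g{\left(O \right)} = - O$ ($g{\left(O \right)} = \left(0 - 1\right) O = - O$)
$- 234 \left(-44 + \frac{g{\left(-8 \right)} + 134}{-6 - 50}\right) - \left(309 - -81267\right) = - 234 \left(-44 + \frac{\left(-1\right) \left(-8\right) + 134}{-6 - 50}\right) - \left(309 - -81267\right) = - 234 \left(-44 + \frac{8 + 134}{-56}\right) - \left(309 + 81267\right) = - 234 \left(-44 + 142 \left(- \frac{1}{56}\right)\right) - 81576 = - 234 \left(-44 - \frac{71}{28}\right) - 81576 = \left(-234\right) \left(- \frac{1303}{28}\right) - 81576 = \frac{152451}{14} - 81576 = - \frac{989613}{14}$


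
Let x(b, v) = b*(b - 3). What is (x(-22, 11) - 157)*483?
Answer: 189819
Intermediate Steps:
x(b, v) = b*(-3 + b)
(x(-22, 11) - 157)*483 = (-22*(-3 - 22) - 157)*483 = (-22*(-25) - 157)*483 = (550 - 157)*483 = 393*483 = 189819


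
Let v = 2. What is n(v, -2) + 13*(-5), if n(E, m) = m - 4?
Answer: -71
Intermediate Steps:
n(E, m) = -4 + m
n(v, -2) + 13*(-5) = (-4 - 2) + 13*(-5) = -6 - 65 = -71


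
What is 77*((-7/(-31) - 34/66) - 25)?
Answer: -181097/93 ≈ -1947.3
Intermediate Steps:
77*((-7/(-31) - 34/66) - 25) = 77*((-7*(-1/31) - 34*1/66) - 25) = 77*((7/31 - 17/33) - 25) = 77*(-296/1023 - 25) = 77*(-25871/1023) = -181097/93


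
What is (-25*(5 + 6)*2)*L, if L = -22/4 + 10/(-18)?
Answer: 29975/9 ≈ 3330.6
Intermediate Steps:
L = -109/18 (L = -22*¼ + 10*(-1/18) = -11/2 - 5/9 = -109/18 ≈ -6.0556)
(-25*(5 + 6)*2)*L = -25*(5 + 6)*2*(-109/18) = -275*2*(-109/18) = -25*22*(-109/18) = -550*(-109/18) = 29975/9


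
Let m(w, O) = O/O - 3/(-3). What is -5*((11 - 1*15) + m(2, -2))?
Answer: 10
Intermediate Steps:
m(w, O) = 2 (m(w, O) = 1 - 3*(-⅓) = 1 + 1 = 2)
-5*((11 - 1*15) + m(2, -2)) = -5*((11 - 1*15) + 2) = -5*((11 - 15) + 2) = -5*(-4 + 2) = -5*(-2) = 10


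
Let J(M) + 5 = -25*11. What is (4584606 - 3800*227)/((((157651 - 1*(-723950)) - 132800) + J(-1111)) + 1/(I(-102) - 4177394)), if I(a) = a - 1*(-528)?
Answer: 15546699957808/3126548264327 ≈ 4.9725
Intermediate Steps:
I(a) = 528 + a (I(a) = a + 528 = 528 + a)
J(M) = -280 (J(M) = -5 - 25*11 = -5 - 275 = -280)
(4584606 - 3800*227)/((((157651 - 1*(-723950)) - 132800) + J(-1111)) + 1/(I(-102) - 4177394)) = (4584606 - 3800*227)/((((157651 - 1*(-723950)) - 132800) - 280) + 1/((528 - 102) - 4177394)) = (4584606 - 862600)/((((157651 + 723950) - 132800) - 280) + 1/(426 - 4177394)) = 3722006/(((881601 - 132800) - 280) + 1/(-4176968)) = 3722006/((748801 - 280) - 1/4176968) = 3722006/(748521 - 1/4176968) = 3722006/(3126548264327/4176968) = 3722006*(4176968/3126548264327) = 15546699957808/3126548264327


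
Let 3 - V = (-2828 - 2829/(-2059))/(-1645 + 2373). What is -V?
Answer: -10316879/1498952 ≈ -6.8827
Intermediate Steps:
V = 10316879/1498952 (V = 3 - (-2828 - 2829/(-2059))/(-1645 + 2373) = 3 - (-2828 - 2829*(-1/2059))/728 = 3 - (-2828 + 2829/2059)/728 = 3 - (-5820023)/(2059*728) = 3 - 1*(-5820023/1498952) = 3 + 5820023/1498952 = 10316879/1498952 ≈ 6.8827)
-V = -1*10316879/1498952 = -10316879/1498952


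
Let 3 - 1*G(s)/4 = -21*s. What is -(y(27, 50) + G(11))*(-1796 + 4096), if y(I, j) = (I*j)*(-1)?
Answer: 952200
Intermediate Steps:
G(s) = 12 + 84*s (G(s) = 12 - (-84)*s = 12 + 84*s)
y(I, j) = -I*j
-(y(27, 50) + G(11))*(-1796 + 4096) = -(-1*27*50 + (12 + 84*11))*(-1796 + 4096) = -(-1350 + (12 + 924))*2300 = -(-1350 + 936)*2300 = -(-414)*2300 = -1*(-952200) = 952200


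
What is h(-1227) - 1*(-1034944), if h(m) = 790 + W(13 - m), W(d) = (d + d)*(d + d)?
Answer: 7186134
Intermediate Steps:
W(d) = 4*d² (W(d) = (2*d)*(2*d) = 4*d²)
h(m) = 790 + 4*(13 - m)²
h(-1227) - 1*(-1034944) = (790 + 4*(-13 - 1227)²) - 1*(-1034944) = (790 + 4*(-1240)²) + 1034944 = (790 + 4*1537600) + 1034944 = (790 + 6150400) + 1034944 = 6151190 + 1034944 = 7186134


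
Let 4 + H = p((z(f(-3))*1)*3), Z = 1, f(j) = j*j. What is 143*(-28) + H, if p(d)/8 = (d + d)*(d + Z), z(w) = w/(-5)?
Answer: -90696/25 ≈ -3627.8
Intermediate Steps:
f(j) = j**2
z(w) = -w/5 (z(w) = w*(-1/5) = -w/5)
p(d) = 16*d*(1 + d) (p(d) = 8*((d + d)*(d + 1)) = 8*((2*d)*(1 + d)) = 8*(2*d*(1 + d)) = 16*d*(1 + d))
H = 9404/25 (H = -4 + 16*((-1/5*(-3)**2*1)*3)*(1 + (-1/5*(-3)**2*1)*3) = -4 + 16*((-1/5*9*1)*3)*(1 + (-1/5*9*1)*3) = -4 + 16*(-9/5*1*3)*(1 - 9/5*1*3) = -4 + 16*(-9/5*3)*(1 - 9/5*3) = -4 + 16*(-27/5)*(1 - 27/5) = -4 + 16*(-27/5)*(-22/5) = -4 + 9504/25 = 9404/25 ≈ 376.16)
143*(-28) + H = 143*(-28) + 9404/25 = -4004 + 9404/25 = -90696/25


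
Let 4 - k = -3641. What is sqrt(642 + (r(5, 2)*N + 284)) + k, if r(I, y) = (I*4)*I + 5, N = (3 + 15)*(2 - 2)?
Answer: 3645 + sqrt(926) ≈ 3675.4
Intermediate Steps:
k = 3645 (k = 4 - 1*(-3641) = 4 + 3641 = 3645)
N = 0 (N = 18*0 = 0)
r(I, y) = 5 + 4*I**2 (r(I, y) = (4*I)*I + 5 = 4*I**2 + 5 = 5 + 4*I**2)
sqrt(642 + (r(5, 2)*N + 284)) + k = sqrt(642 + ((5 + 4*5**2)*0 + 284)) + 3645 = sqrt(642 + ((5 + 4*25)*0 + 284)) + 3645 = sqrt(642 + ((5 + 100)*0 + 284)) + 3645 = sqrt(642 + (105*0 + 284)) + 3645 = sqrt(642 + (0 + 284)) + 3645 = sqrt(642 + 284) + 3645 = sqrt(926) + 3645 = 3645 + sqrt(926)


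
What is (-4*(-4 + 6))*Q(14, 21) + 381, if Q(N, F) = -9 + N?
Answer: 341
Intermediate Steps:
(-4*(-4 + 6))*Q(14, 21) + 381 = (-4*(-4 + 6))*(-9 + 14) + 381 = -4*2*5 + 381 = -8*5 + 381 = -40 + 381 = 341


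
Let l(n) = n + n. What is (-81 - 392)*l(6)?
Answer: -5676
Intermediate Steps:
l(n) = 2*n
(-81 - 392)*l(6) = (-81 - 392)*(2*6) = -473*12 = -5676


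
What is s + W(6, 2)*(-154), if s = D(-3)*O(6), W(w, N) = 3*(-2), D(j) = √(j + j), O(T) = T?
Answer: 924 + 6*I*√6 ≈ 924.0 + 14.697*I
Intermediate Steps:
D(j) = √2*√j (D(j) = √(2*j) = √2*√j)
W(w, N) = -6
s = 6*I*√6 (s = (√2*√(-3))*6 = (√2*(I*√3))*6 = (I*√6)*6 = 6*I*√6 ≈ 14.697*I)
s + W(6, 2)*(-154) = 6*I*√6 - 6*(-154) = 6*I*√6 + 924 = 924 + 6*I*√6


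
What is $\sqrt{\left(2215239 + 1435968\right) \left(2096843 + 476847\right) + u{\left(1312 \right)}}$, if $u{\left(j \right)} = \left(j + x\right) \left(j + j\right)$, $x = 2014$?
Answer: $\sqrt{9397083671254} \approx 3.0655 \cdot 10^{6}$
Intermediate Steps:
$u{\left(j \right)} = 2 j \left(2014 + j\right)$ ($u{\left(j \right)} = \left(j + 2014\right) \left(j + j\right) = \left(2014 + j\right) 2 j = 2 j \left(2014 + j\right)$)
$\sqrt{\left(2215239 + 1435968\right) \left(2096843 + 476847\right) + u{\left(1312 \right)}} = \sqrt{\left(2215239 + 1435968\right) \left(2096843 + 476847\right) + 2 \cdot 1312 \left(2014 + 1312\right)} = \sqrt{3651207 \cdot 2573690 + 2 \cdot 1312 \cdot 3326} = \sqrt{9397074943830 + 8727424} = \sqrt{9397083671254}$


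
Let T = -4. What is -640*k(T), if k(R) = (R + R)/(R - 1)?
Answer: -1024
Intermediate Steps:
k(R) = 2*R/(-1 + R) (k(R) = (2*R)/(-1 + R) = 2*R/(-1 + R))
-640*k(T) = -1280*(-4)/(-1 - 4) = -1280*(-4)/(-5) = -1280*(-4)*(-1)/5 = -640*8/5 = -1024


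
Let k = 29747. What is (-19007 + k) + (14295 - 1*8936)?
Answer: 16099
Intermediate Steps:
(-19007 + k) + (14295 - 1*8936) = (-19007 + 29747) + (14295 - 1*8936) = 10740 + (14295 - 8936) = 10740 + 5359 = 16099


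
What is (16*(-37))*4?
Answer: -2368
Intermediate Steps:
(16*(-37))*4 = -592*4 = -2368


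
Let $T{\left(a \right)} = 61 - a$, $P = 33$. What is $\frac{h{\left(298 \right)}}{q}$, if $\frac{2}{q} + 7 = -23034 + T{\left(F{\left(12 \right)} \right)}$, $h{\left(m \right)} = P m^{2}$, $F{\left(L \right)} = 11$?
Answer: $-33687930606$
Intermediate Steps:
$h{\left(m \right)} = 33 m^{2}$
$q = - \frac{2}{22991}$ ($q = \frac{2}{-7 + \left(-23034 + \left(61 - 11\right)\right)} = \frac{2}{-7 + \left(-23034 + 50\right)} = \frac{2}{-7 - 22984} = \frac{2}{-22991} = 2 \left(- \frac{1}{22991}\right) = - \frac{2}{22991} \approx -8.6991 \cdot 10^{-5}$)
$\frac{h{\left(298 \right)}}{q} = \frac{33 \cdot 298^{2}}{- \frac{2}{22991}} = 33 \cdot 88804 \left(- \frac{22991}{2}\right) = 2930532 \left(- \frac{22991}{2}\right) = -33687930606$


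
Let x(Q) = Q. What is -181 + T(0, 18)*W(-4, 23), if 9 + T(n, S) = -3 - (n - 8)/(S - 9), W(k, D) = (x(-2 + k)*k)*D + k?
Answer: -56429/9 ≈ -6269.9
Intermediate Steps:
W(k, D) = k + D*k*(-2 + k) (W(k, D) = ((-2 + k)*k)*D + k = (k*(-2 + k))*D + k = D*k*(-2 + k) + k = k + D*k*(-2 + k))
T(n, S) = -12 - (-8 + n)/(-9 + S) (T(n, S) = -9 + (-3 - (n - 8)/(S - 9)) = -9 + (-3 - (-8 + n)/(-9 + S)) = -12 - (-8 + n)/(-9 + S))
-181 + T(0, 18)*W(-4, 23) = -181 + ((116 - 1*0 - 12*18)/(-9 + 18))*(-4*(1 + 23*(-2 - 4))) = -181 + ((116 + 0 - 216)/9)*(-4*(1 + 23*(-6))) = -181 + ((⅑)*(-100))*(-4*(1 - 138)) = -181 - (-400)*(-137)/9 = -181 - 100/9*548 = -181 - 54800/9 = -56429/9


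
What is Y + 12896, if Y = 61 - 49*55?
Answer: 10262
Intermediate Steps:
Y = -2634 (Y = 61 - 2695 = -2634)
Y + 12896 = -2634 + 12896 = 10262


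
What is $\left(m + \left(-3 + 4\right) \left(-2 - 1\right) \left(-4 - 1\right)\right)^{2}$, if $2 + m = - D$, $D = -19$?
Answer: $1024$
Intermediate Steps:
$m = 17$ ($m = -2 - -19 = -2 + 19 = 17$)
$\left(m + \left(-3 + 4\right) \left(-2 - 1\right) \left(-4 - 1\right)\right)^{2} = \left(17 + \left(-3 + 4\right) \left(-2 - 1\right) \left(-4 - 1\right)\right)^{2} = \left(17 + 1 \left(-3\right) \left(-5\right)\right)^{2} = \left(17 - -15\right)^{2} = \left(17 + 15\right)^{2} = 32^{2} = 1024$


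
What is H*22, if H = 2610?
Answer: 57420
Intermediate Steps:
H*22 = 2610*22 = 57420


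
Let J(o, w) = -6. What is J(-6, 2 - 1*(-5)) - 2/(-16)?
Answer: -47/8 ≈ -5.8750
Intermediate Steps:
J(-6, 2 - 1*(-5)) - 2/(-16) = -6 - 2/(-16) = -6 - 2*(-1/16) = -6 + ⅛ = -47/8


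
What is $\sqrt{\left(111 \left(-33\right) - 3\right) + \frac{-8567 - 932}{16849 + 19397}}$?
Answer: $\frac{i \sqrt{98298660090}}{5178} \approx 60.55 i$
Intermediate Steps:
$\sqrt{\left(111 \left(-33\right) - 3\right) + \frac{-8567 - 932}{16849 + 19397}} = \sqrt{\left(-3663 - 3\right) - \frac{9499}{36246}} = \sqrt{-3666 - \frac{1357}{5178}} = \sqrt{- \frac{18983905}{5178}} = \frac{i \sqrt{98298660090}}{5178}$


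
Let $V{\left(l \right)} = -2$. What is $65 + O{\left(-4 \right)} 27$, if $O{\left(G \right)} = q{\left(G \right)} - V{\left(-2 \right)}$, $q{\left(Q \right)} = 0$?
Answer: $119$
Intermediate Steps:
$O{\left(G \right)} = 2$ ($O{\left(G \right)} = 0 - -2 = 0 + 2 = 2$)
$65 + O{\left(-4 \right)} 27 = 65 + 2 \cdot 27 = 65 + 54 = 119$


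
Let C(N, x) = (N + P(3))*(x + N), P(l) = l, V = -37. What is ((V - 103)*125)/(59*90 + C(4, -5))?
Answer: -17500/5303 ≈ -3.3000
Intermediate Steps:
C(N, x) = (3 + N)*(N + x) (C(N, x) = (N + 3)*(x + N) = (3 + N)*(N + x))
((V - 103)*125)/(59*90 + C(4, -5)) = ((-37 - 103)*125)/(59*90 + (4² + 3*4 + 3*(-5) + 4*(-5))) = (-140*125)/(5310 + (16 + 12 - 15 - 20)) = -17500/(5310 - 7) = -17500/5303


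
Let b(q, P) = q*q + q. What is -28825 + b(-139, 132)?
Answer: -9643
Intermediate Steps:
b(q, P) = q + q² (b(q, P) = q² + q = q + q²)
-28825 + b(-139, 132) = -28825 - 139*(1 - 139) = -28825 - 139*(-138) = -28825 + 19182 = -9643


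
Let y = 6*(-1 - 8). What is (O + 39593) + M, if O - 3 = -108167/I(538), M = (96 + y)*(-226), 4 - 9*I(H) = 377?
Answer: 12202295/373 ≈ 32714.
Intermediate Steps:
I(H) = -373/9 (I(H) = 4/9 - 1/9*377 = 4/9 - 377/9 = -373/9)
y = -54 (y = 6*(-9) = -54)
M = -9492 (M = (96 - 54)*(-226) = 42*(-226) = -9492)
O = 974622/373 (O = 3 - 108167/(-373/9) = 3 - 108167*(-9/373) = 3 + 973503/373 = 974622/373 ≈ 2612.9)
(O + 39593) + M = (974622/373 + 39593) - 9492 = 15742811/373 - 9492 = 12202295/373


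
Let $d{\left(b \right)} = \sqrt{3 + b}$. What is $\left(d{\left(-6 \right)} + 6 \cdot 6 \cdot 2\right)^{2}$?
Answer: $\left(72 + i \sqrt{3}\right)^{2} \approx 5181.0 + 249.42 i$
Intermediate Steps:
$\left(d{\left(-6 \right)} + 6 \cdot 6 \cdot 2\right)^{2} = \left(\sqrt{3 - 6} + 6 \cdot 6 \cdot 2\right)^{2} = \left(\sqrt{-3} + 36 \cdot 2\right)^{2} = \left(i \sqrt{3} + 72\right)^{2} = \left(72 + i \sqrt{3}\right)^{2}$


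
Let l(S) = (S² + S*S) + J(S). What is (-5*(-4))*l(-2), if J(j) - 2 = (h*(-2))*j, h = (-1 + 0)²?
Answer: 280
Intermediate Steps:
h = 1 (h = (-1)² = 1)
J(j) = 2 - 2*j (J(j) = 2 + (1*(-2))*j = 2 - 2*j)
l(S) = 2 - 2*S + 2*S² (l(S) = (S² + S*S) + (2 - 2*S) = (S² + S²) + (2 - 2*S) = 2*S² + (2 - 2*S) = 2 - 2*S + 2*S²)
(-5*(-4))*l(-2) = (-5*(-4))*(2 - 2*(-2) + 2*(-2)²) = 20*(2 + 4 + 2*4) = 20*(2 + 4 + 8) = 20*14 = 280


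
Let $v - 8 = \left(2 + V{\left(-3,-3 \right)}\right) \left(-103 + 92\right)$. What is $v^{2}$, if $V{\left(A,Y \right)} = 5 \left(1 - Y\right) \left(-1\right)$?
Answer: $42436$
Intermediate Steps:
$V{\left(A,Y \right)} = -5 + 5 Y$ ($V{\left(A,Y \right)} = \left(5 - 5 Y\right) \left(-1\right) = -5 + 5 Y$)
$v = 206$ ($v = 8 + \left(2 + \left(-5 + 5 \left(-3\right)\right)\right) \left(-103 + 92\right) = 8 + \left(2 - 20\right) \left(-11\right) = 8 - -198 = 8 + 198 = 206$)
$v^{2} = 206^{2} = 42436$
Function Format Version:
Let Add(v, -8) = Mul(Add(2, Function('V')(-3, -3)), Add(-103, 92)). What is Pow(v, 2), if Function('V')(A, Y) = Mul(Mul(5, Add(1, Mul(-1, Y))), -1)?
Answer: 42436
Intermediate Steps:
Function('V')(A, Y) = Add(-5, Mul(5, Y)) (Function('V')(A, Y) = Mul(Add(5, Mul(-5, Y)), -1) = Add(-5, Mul(5, Y)))
v = 206 (v = Add(8, Mul(Add(2, Add(-5, Mul(5, -3))), Add(-103, 92))) = Add(8, Mul(Add(2, Add(-5, -15)), -11)) = Add(8, Mul(Add(2, -20), -11)) = Add(8, Mul(-18, -11)) = Add(8, 198) = 206)
Pow(v, 2) = Pow(206, 2) = 42436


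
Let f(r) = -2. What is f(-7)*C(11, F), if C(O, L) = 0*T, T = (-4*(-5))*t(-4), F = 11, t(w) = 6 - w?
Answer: 0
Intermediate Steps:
T = 200 (T = (-4*(-5))*(6 - 1*(-4)) = 20*(6 + 4) = 20*10 = 200)
C(O, L) = 0 (C(O, L) = 0*200 = 0)
f(-7)*C(11, F) = -2*0 = 0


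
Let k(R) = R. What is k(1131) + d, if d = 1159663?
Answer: 1160794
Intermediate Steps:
k(1131) + d = 1131 + 1159663 = 1160794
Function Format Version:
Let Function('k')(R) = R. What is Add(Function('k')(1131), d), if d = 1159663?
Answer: 1160794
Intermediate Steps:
Add(Function('k')(1131), d) = Add(1131, 1159663) = 1160794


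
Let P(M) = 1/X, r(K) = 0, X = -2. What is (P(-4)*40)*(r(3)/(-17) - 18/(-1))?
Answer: -360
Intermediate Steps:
P(M) = -½ (P(M) = 1/(-2) = -½)
(P(-4)*40)*(r(3)/(-17) - 18/(-1)) = (-½*40)*(0/(-17) - 18/(-1)) = -20*(0*(-1/17) - 18*(-1)) = -20*(0 + 18) = -20*18 = -360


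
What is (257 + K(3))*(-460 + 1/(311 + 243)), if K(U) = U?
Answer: -33129070/277 ≈ -1.1960e+5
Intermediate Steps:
(257 + K(3))*(-460 + 1/(311 + 243)) = (257 + 3)*(-460 + 1/(311 + 243)) = 260*(-460 + 1/554) = 260*(-254839/554) = -33129070/277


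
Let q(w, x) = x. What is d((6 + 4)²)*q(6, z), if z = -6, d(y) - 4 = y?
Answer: -624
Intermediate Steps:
d(y) = 4 + y
d((6 + 4)²)*q(6, z) = (4 + (6 + 4)²)*(-6) = (4 + 10²)*(-6) = (4 + 100)*(-6) = 104*(-6) = -624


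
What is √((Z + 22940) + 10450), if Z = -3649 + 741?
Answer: √30482 ≈ 174.59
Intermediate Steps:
Z = -2908
√((Z + 22940) + 10450) = √((-2908 + 22940) + 10450) = √(20032 + 10450) = √30482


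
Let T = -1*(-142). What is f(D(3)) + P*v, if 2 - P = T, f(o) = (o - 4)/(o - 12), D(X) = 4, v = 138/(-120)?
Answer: 161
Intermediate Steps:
v = -23/20 (v = 138*(-1/120) = -23/20 ≈ -1.1500)
f(o) = (-4 + o)/(-12 + o)
T = 142
P = -140 (P = 2 - 1*142 = 2 - 142 = -140)
f(D(3)) + P*v = (-4 + 4)/(-12 + 4) - 140*(-23/20) = 0/(-8) + 161 = -⅛*0 + 161 = 0 + 161 = 161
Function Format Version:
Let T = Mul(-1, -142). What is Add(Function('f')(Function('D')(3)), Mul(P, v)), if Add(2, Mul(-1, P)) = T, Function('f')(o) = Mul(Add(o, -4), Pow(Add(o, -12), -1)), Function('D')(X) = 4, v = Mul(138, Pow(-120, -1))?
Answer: 161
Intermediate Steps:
v = Rational(-23, 20) (v = Mul(138, Rational(-1, 120)) = Rational(-23, 20) ≈ -1.1500)
Function('f')(o) = Mul(Pow(Add(-12, o), -1), Add(-4, o)) (Function('f')(o) = Mul(Add(-4, o), Pow(Add(-12, o), -1)) = Mul(Pow(Add(-12, o), -1), Add(-4, o)))
T = 142
P = -140 (P = Add(2, Mul(-1, 142)) = Add(2, -142) = -140)
Add(Function('f')(Function('D')(3)), Mul(P, v)) = Add(Mul(Pow(Add(-12, 4), -1), Add(-4, 4)), Mul(-140, Rational(-23, 20))) = Add(Mul(Pow(-8, -1), 0), 161) = Add(Mul(Rational(-1, 8), 0), 161) = Add(0, 161) = 161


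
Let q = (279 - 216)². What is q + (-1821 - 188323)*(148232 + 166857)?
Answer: -59912278847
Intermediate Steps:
q = 3969 (q = 63² = 3969)
q + (-1821 - 188323)*(148232 + 166857) = 3969 + (-1821 - 188323)*(148232 + 166857) = 3969 - 190144*315089 = 3969 - 59912282816 = -59912278847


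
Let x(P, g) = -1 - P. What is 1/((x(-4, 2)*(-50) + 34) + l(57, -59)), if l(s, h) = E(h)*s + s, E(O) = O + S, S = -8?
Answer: -1/3878 ≈ -0.00025787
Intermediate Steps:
E(O) = -8 + O (E(O) = O - 8 = -8 + O)
l(s, h) = s + s*(-8 + h) (l(s, h) = (-8 + h)*s + s = s*(-8 + h) + s = s + s*(-8 + h))
1/((x(-4, 2)*(-50) + 34) + l(57, -59)) = 1/(((-1 - 1*(-4))*(-50) + 34) + 57*(-7 - 59)) = 1/(((-1 + 4)*(-50) + 34) + 57*(-66)) = 1/((3*(-50) + 34) - 3762) = 1/((-150 + 34) - 3762) = 1/(-116 - 3762) = 1/(-3878) = -1/3878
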